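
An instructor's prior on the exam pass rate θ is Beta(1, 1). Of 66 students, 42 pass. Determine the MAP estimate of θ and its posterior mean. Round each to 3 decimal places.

Posterior: Beta(1+42, 1+24) = Beta(43, 25).
Mode = (43−1)/(43+25−2) = 42/66 = 0.636.
With a flat prior the MAP equals the MLE, 42/66.
Mean = 43/(43+25) = 43/68 = 0.632.

MAP = 0.636; posterior mean = 0.632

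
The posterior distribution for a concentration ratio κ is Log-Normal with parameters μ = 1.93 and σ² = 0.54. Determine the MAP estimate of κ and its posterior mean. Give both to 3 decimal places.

MAP = 4.015; posterior mean = 9.025

Mode = exp(μ − σ²) = exp(1.39) = 4.015.
Mean = exp(μ + σ²/2) = exp(2.200) = 9.025.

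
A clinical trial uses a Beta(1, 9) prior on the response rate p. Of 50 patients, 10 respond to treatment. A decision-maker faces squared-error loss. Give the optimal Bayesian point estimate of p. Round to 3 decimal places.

Posterior: Beta(1+10, 9+40) = Beta(11, 49).
Mode = (11−1)/(11+49−2) = 10/58 = 0.172.
Mean = 11/(11+49) = 11/60 = 0.183.
Squared-error loss ⇒ the optimal estimator is the posterior mean.

0.183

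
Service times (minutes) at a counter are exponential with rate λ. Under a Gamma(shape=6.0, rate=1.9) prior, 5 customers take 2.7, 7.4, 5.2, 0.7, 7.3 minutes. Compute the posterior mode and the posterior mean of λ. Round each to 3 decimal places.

MAP = 0.397; posterior mean = 0.437

Σ times = 23.3. Posterior: Gamma(shape = 6.0+5 = 11.0, rate = 1.9+23.3 = 25.2).
Mode = (α−1)/β = 10.0/25.2 = 0.397.
Mean = α/β = 11.0/25.2 = 0.437.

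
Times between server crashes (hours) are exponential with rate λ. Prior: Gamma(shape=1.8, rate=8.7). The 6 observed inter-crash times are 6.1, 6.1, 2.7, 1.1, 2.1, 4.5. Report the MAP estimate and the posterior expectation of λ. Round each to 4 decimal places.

Σ times = 22.6. Posterior: Gamma(shape = 1.8+6 = 7.8, rate = 8.7+22.6 = 31.3).
Mode = (α−1)/β = 6.8/31.3 = 0.2173.
Mean = α/β = 7.8/31.3 = 0.2492.
Right-skewed posterior ⇒ mode < mean.

MAP = 0.2173, posterior mean = 0.2492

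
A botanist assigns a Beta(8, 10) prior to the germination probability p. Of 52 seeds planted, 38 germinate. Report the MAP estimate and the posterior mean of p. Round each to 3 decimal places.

Posterior: Beta(8+38, 10+14) = Beta(46, 24).
Mode = (46−1)/(46+24−2) = 45/68 = 0.662.
Mean = 46/(46+24) = 46/70 = 0.657.

MAP estimate = 0.662, posterior mean = 0.657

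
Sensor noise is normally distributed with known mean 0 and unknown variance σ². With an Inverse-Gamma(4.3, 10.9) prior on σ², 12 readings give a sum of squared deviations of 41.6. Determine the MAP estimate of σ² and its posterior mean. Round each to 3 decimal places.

Posterior: Inverse-Gamma(shape = 4.3+12/2 = 10.3, scale = 10.9+41.6/2 = 31.7).
Mode = β/(α+1) = 31.7/11.3 = 2.805.
Mean = β/(α−1) = 31.7/9.3 = 3.409.
The posterior is right-skewed, so the mean exceeds the mode.

MAP = 2.805, posterior mean = 3.409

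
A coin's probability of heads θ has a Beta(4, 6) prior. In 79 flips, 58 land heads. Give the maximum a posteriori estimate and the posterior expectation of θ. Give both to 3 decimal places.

MAP: 0.701. Posterior mean: 0.697.

Posterior: Beta(4+58, 6+21) = Beta(62, 27).
Mode = (62−1)/(62+27−2) = 61/87 = 0.701.
Mean = 62/(62+27) = 62/89 = 0.697.
Left-skewed posterior ⇒ mean < mode.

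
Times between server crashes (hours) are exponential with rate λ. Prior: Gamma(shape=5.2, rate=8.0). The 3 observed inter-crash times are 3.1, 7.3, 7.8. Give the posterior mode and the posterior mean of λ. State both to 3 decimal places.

MAP = 0.275; posterior mean = 0.313

Σ times = 18.2. Posterior: Gamma(shape = 5.2+3 = 8.2, rate = 8.0+18.2 = 26.2).
Mode = (α−1)/β = 7.2/26.2 = 0.275.
Mean = α/β = 8.2/26.2 = 0.313.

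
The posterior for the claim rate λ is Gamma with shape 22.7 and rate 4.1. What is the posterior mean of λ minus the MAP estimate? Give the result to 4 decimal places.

Mode = (α−1)/β = 21.7/4.1 = 5.2927.
Mean = α/β = 22.7/4.1 = 5.5366.
Difference = 5.5366 − 5.2927 = 0.2439.

0.2439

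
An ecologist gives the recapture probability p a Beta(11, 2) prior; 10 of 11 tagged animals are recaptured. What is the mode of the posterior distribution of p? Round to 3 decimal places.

0.909

Posterior: Beta(11+10, 2+1) = Beta(21, 3).
Mode = (21−1)/(21+3−2) = 20/22 = 0.909.
Mean = 21/(21+3) = 21/24 = 0.875.
This is the posterior mode — the MAP estimate.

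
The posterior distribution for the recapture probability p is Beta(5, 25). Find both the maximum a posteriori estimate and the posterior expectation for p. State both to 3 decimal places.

Mode = (5−1)/(5+25−2) = 4/28 = 0.143.
Mean = 5/(5+25) = 5/30 = 0.167.

p_MAP = 0.143, E[p|data] = 0.167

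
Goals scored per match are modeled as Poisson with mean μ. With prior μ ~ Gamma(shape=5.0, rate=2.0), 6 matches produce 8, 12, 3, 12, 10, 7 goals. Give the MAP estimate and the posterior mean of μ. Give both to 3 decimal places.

MAP: 7.000. Posterior mean: 7.125.

Σ counts = 52. Posterior: Gamma(shape = 5.0+52 = 57.0, rate = 2.0+6 = 8.0).
Mode = (α−1)/β = 56.0/8.0 = 7.000.
Mean = α/β = 57.0/8.0 = 7.125.
The posterior is right-skewed, so the mean exceeds the mode.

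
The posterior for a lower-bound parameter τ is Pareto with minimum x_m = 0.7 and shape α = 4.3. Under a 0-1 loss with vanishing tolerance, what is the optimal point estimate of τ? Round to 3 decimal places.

0.700

The Pareto density is strictly decreasing on [x_m, ∞), so the mode is x_m = 0.700.
Mean = α·x_m/(α−1) = 4.3·0.7/3.3 = 0.912.
This is the posterior mode — the MAP estimate.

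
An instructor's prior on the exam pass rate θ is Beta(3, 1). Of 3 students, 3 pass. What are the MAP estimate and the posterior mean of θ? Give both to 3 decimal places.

Posterior: Beta(3+3, 1+0) = Beta(6, 1).
Since β = 1 ≤ 1 and α > 1, the Beta density is monotone increasing on [0,1]; the mode is at 1.
Mean = 6/(6+1) = 0.857.

θ_MAP = 1.000, E[θ|data] = 0.857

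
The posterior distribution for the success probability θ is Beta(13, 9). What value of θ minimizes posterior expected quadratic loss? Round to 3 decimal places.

Mode = (13−1)/(13+9−2) = 12/20 = 0.600.
Mean = 13/(13+9) = 13/22 = 0.591.
Quadratic loss ⇒ the optimal estimator is the posterior mean.

0.591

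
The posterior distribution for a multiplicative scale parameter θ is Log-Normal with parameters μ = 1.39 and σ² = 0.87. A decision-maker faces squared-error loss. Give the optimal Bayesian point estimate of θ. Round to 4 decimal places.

6.2028

Mode = exp(μ − σ²) = exp(0.52) = 1.6820.
Mean = exp(μ + σ²/2) = exp(1.825) = 6.2028.
Squared-error loss ⇒ the optimal estimator is the posterior mean.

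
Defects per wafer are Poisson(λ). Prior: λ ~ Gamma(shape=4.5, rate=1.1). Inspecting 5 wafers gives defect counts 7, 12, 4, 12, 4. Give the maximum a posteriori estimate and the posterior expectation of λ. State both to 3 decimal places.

Σ counts = 39. Posterior: Gamma(shape = 4.5+39 = 43.5, rate = 1.1+5 = 6.1).
Mode = (α−1)/β = 42.5/6.1 = 6.967.
Mean = α/β = 43.5/6.1 = 7.131.

MAP: 6.967. Posterior mean: 7.131.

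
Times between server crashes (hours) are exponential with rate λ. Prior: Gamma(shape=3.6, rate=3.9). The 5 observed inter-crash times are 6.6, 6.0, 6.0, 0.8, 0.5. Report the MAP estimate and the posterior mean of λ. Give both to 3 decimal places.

Σ times = 19.9. Posterior: Gamma(shape = 3.6+5 = 8.6, rate = 3.9+19.9 = 23.8).
Mode = (α−1)/β = 7.6/23.8 = 0.319.
Mean = α/β = 8.6/23.8 = 0.361.

MAP = 0.319; posterior mean = 0.361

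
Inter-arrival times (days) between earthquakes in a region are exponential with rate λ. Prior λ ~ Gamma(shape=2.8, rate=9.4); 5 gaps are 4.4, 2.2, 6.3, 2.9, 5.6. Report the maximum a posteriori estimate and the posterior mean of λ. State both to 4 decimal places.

MAP = 0.2208, posterior mean = 0.2532

Σ times = 21.4. Posterior: Gamma(shape = 2.8+5 = 7.8, rate = 9.4+21.4 = 30.8).
Mode = (α−1)/β = 6.8/30.8 = 0.2208.
Mean = α/β = 7.8/30.8 = 0.2532.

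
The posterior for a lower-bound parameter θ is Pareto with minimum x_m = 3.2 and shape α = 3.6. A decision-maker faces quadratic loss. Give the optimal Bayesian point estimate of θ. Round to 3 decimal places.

The Pareto density is strictly decreasing on [x_m, ∞), so the mode is x_m = 3.200.
Mean = α·x_m/(α−1) = 3.6·3.2/2.6 = 4.431.
Quadratic loss ⇒ the optimal estimator is the posterior mean.

4.431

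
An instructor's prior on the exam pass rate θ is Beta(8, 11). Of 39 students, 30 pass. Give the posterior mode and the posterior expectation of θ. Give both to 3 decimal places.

MAP = 0.661, posterior mean = 0.655

Posterior: Beta(8+30, 11+9) = Beta(38, 20).
Mode = (38−1)/(38+20−2) = 37/56 = 0.661.
Mean = 38/(38+20) = 38/58 = 0.655.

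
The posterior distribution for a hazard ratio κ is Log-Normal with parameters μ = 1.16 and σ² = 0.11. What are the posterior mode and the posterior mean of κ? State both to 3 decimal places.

MAP = 2.858; posterior mean = 3.370

Mode = exp(μ − σ²) = exp(1.05) = 2.858.
Mean = exp(μ + σ²/2) = exp(1.215) = 3.370.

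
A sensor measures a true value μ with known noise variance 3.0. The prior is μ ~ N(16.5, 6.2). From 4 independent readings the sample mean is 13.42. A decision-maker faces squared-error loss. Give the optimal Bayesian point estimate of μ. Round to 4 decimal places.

13.7524

Posterior for μ is Normal. Precision-weighted mean: (1/6.2·16.5 + 4/3.0·13.42) / (1/6.2 + 4/3.0) = 13.7524.
A Normal posterior is symmetric, so mode = mean.
Squared-error loss ⇒ the optimal estimator is the posterior mean.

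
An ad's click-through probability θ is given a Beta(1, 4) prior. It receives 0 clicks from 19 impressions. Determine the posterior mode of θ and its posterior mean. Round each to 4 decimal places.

Posterior: Beta(1+0, 4+19) = Beta(1, 23).
Since α = 1 ≤ 1 and β > 1, the Beta density is monotone decreasing on [0,1]; the mode is at 0.
Mean = 1/(1+23) = 0.0417.

MAP = 0.0000; posterior mean = 0.0417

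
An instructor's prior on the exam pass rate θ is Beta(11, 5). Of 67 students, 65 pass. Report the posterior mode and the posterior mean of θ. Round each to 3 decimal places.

θ_MAP = 0.926, E[θ|data] = 0.916

Posterior: Beta(11+65, 5+2) = Beta(76, 7).
Mode = (76−1)/(76+7−2) = 75/81 = 0.926.
Mean = 76/(76+7) = 76/83 = 0.916.
Left-skewed posterior ⇒ mean < mode.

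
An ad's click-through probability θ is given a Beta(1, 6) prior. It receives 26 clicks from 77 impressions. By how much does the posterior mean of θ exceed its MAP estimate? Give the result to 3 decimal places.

Posterior: Beta(1+26, 6+51) = Beta(27, 57).
Mode = (27−1)/(27+57−2) = 26/82 = 0.317.
Mean = 27/(27+57) = 27/84 = 0.321.
Difference = 0.321 − 0.317 = 0.004.
The mean is pulled above the mode by the posterior's right skew.

0.004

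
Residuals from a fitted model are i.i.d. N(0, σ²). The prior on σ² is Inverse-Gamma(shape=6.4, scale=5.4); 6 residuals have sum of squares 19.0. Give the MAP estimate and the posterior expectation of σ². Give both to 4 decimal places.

σ²_MAP = 1.4327, E[σ²|data] = 1.7738

Posterior: Inverse-Gamma(shape = 6.4+6/2 = 9.4, scale = 5.4+19.0/2 = 14.9).
Mode = β/(α+1) = 14.9/10.4 = 1.4327.
Mean = β/(α−1) = 14.9/8.4 = 1.7738.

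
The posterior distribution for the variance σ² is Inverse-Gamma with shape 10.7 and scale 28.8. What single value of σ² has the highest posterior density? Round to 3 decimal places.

Mode = β/(α+1) = 28.8/11.7 = 2.462.
Mean = β/(α−1) = 28.8/9.7 = 2.969.
This is the posterior mode — the MAP estimate.

2.462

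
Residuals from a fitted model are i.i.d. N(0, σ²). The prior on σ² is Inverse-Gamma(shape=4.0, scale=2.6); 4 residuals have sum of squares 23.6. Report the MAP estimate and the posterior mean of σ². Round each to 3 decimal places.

σ²_MAP = 2.057, E[σ²|data] = 2.880

Posterior: Inverse-Gamma(shape = 4.0+4/2 = 6.0, scale = 2.6+23.6/2 = 14.4).
Mode = β/(α+1) = 14.4/7.0 = 2.057.
Mean = β/(α−1) = 14.4/5.0 = 2.880.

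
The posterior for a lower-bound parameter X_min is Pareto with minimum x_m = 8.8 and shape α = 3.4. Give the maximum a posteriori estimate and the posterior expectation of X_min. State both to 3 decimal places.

MAP: 8.800. Posterior mean: 12.467.

The Pareto density is strictly decreasing on [x_m, ∞), so the mode is x_m = 8.800.
Mean = α·x_m/(α−1) = 3.4·8.8/2.4 = 12.467.
The posterior is right-skewed, so the mean exceeds the mode.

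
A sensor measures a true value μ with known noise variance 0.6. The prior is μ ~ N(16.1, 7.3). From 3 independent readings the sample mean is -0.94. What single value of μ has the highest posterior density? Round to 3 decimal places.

-0.486

Posterior for μ is Normal. Precision-weighted mean: (1/7.3·16.1 + 3/0.6·-0.94) / (1/7.3 + 3/0.6) = -0.486.
A Normal posterior is symmetric, so mode = mean.
This is the posterior mode — the MAP estimate.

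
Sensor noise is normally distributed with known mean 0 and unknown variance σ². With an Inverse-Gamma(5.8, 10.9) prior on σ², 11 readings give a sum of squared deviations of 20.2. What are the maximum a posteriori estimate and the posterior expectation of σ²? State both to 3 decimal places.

Posterior: Inverse-Gamma(shape = 5.8+11/2 = 11.3, scale = 10.9+20.2/2 = 21.0).
Mode = β/(α+1) = 21.0/12.3 = 1.707.
Mean = β/(α−1) = 21.0/10.3 = 2.039.

MAP: 1.707. Posterior mean: 2.039.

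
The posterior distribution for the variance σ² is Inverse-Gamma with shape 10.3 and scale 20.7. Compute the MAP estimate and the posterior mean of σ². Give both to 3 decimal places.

σ²_MAP = 1.832, E[σ²|data] = 2.226

Mode = β/(α+1) = 20.7/11.3 = 1.832.
Mean = β/(α−1) = 20.7/9.3 = 2.226.
The posterior is right-skewed, so the mean exceeds the mode.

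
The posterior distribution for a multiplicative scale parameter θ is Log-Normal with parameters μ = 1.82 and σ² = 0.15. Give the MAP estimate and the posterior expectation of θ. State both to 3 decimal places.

Mode = exp(μ − σ²) = exp(1.67) = 5.312.
Mean = exp(μ + σ²/2) = exp(1.895) = 6.653.
The posterior is right-skewed, so the mean exceeds the mode.

MAP = 5.312, posterior mean = 6.653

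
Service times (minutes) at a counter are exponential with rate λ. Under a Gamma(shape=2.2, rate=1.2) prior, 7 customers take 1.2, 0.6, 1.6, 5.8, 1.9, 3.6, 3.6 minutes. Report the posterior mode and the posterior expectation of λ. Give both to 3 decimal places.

Σ times = 18.3. Posterior: Gamma(shape = 2.2+7 = 9.2, rate = 1.2+18.3 = 19.5).
Mode = (α−1)/β = 8.2/19.5 = 0.421.
Mean = α/β = 9.2/19.5 = 0.472.

λ_MAP = 0.421, E[λ|data] = 0.472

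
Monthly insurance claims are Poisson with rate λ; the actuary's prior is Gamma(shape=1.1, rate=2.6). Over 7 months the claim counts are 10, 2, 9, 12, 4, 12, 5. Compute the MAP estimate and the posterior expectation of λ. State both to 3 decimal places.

MAP = 5.635, posterior mean = 5.740

Σ counts = 54. Posterior: Gamma(shape = 1.1+54 = 55.1, rate = 2.6+7 = 9.6).
Mode = (α−1)/β = 54.1/9.6 = 5.635.
Mean = α/β = 55.1/9.6 = 5.740.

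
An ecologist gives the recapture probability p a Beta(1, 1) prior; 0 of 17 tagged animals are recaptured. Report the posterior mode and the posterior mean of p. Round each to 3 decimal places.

Posterior: Beta(1+0, 1+17) = Beta(1, 18).
Since α = 1 ≤ 1 and β > 1, the Beta density is monotone decreasing on [0,1]; the mode is at 0.
Mean = 1/(1+18) = 0.053.
Mean > mode: the posterior has a right tail.

posterior mode = 0.000, posterior mean = 0.053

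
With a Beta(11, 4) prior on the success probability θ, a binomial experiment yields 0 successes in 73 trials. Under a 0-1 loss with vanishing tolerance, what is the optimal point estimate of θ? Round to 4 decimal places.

0.1163

Posterior: Beta(11+0, 4+73) = Beta(11, 77).
Mode = (11−1)/(11+77−2) = 10/86 = 0.1163.
Mean = 11/(11+77) = 11/88 = 0.1250.
This is the posterior mode — the MAP estimate.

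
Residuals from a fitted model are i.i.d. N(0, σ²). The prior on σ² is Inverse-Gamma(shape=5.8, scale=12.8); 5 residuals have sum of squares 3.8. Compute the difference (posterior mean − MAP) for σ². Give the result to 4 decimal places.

Posterior: Inverse-Gamma(shape = 5.8+5/2 = 8.3, scale = 12.8+3.8/2 = 14.7).
Mode = β/(α+1) = 14.7/9.3 = 1.5806.
Mean = β/(α−1) = 14.7/7.3 = 2.0137.
Difference = 2.0137 − 1.5806 = 0.4331.

0.4331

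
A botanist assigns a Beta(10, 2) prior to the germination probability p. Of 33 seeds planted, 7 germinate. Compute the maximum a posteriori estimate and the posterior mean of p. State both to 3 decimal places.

MAP = 0.372, posterior mean = 0.378

Posterior: Beta(10+7, 2+26) = Beta(17, 28).
Mode = (17−1)/(17+28−2) = 16/43 = 0.372.
Mean = 17/(17+28) = 17/45 = 0.378.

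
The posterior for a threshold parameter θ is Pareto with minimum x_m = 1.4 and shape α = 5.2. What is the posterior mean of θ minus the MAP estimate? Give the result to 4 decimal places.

0.3333

The Pareto density is strictly decreasing on [x_m, ∞), so the mode is x_m = 1.4000.
Mean = α·x_m/(α−1) = 5.2·1.4/4.2 = 1.7333.
Difference = 1.7333 − 1.4000 = 0.3333.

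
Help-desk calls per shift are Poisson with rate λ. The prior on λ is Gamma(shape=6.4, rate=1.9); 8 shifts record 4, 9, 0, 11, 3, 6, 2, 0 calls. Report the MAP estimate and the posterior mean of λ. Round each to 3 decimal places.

Σ counts = 35. Posterior: Gamma(shape = 6.4+35 = 41.4, rate = 1.9+8 = 9.9).
Mode = (α−1)/β = 40.4/9.9 = 4.081.
Mean = α/β = 41.4/9.9 = 4.182.

λ_MAP = 4.081, E[λ|data] = 4.182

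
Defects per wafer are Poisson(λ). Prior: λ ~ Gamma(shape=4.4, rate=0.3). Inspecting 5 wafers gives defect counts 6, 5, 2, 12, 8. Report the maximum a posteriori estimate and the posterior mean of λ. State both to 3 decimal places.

MAP: 6.868. Posterior mean: 7.057.

Σ counts = 33. Posterior: Gamma(shape = 4.4+33 = 37.4, rate = 0.3+5 = 5.3).
Mode = (α−1)/β = 36.4/5.3 = 6.868.
Mean = α/β = 37.4/5.3 = 7.057.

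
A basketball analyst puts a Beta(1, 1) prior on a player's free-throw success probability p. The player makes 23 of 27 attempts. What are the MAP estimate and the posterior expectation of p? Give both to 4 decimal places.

Posterior: Beta(1+23, 1+4) = Beta(24, 5).
Mode = (24−1)/(24+5−2) = 23/27 = 0.8519.
With a flat prior the MAP equals the MLE, 23/27.
Mean = 24/(24+5) = 24/29 = 0.8276.

MAP = 0.8519; posterior mean = 0.8276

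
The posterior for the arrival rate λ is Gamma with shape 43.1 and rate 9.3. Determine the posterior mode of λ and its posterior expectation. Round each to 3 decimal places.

Mode = (α−1)/β = 42.1/9.3 = 4.527.
Mean = α/β = 43.1/9.3 = 4.634.

MAP = 4.527; posterior mean = 4.634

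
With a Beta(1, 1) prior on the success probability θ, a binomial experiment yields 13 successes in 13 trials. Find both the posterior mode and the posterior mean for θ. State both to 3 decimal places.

posterior mode = 1.000, posterior mean = 0.933

Posterior: Beta(1+13, 1+0) = Beta(14, 1).
Since β = 1 ≤ 1 and α > 1, the Beta density is monotone increasing on [0,1]; the mode is at 1.
Mean = 14/(14+1) = 0.933.
The mean is pulled below the mode by the posterior's left skew.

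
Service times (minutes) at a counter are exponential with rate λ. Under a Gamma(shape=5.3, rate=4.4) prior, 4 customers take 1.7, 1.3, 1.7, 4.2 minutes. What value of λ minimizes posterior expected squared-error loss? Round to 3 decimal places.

Σ times = 8.9. Posterior: Gamma(shape = 5.3+4 = 9.3, rate = 4.4+8.9 = 13.3).
Mode = (α−1)/β = 8.3/13.3 = 0.624.
Mean = α/β = 9.3/13.3 = 0.699.
Squared-error loss ⇒ the optimal estimator is the posterior mean.

0.699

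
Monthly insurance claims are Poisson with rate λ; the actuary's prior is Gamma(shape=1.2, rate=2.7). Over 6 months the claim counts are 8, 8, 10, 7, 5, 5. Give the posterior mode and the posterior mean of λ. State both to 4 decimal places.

MAP: 4.9655. Posterior mean: 5.0805.

Σ counts = 43. Posterior: Gamma(shape = 1.2+43 = 44.2, rate = 2.7+6 = 8.7).
Mode = (α−1)/β = 43.2/8.7 = 4.9655.
Mean = α/β = 44.2/8.7 = 5.0805.
Mean > mode: the posterior has a right tail.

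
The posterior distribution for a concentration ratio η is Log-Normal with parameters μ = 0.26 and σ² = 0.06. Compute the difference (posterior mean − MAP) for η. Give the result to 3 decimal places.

0.115

Mode = exp(μ − σ²) = exp(0.20) = 1.221.
Mean = exp(μ + σ²/2) = exp(0.290) = 1.336.
Difference = 1.336 − 1.221 = 0.115.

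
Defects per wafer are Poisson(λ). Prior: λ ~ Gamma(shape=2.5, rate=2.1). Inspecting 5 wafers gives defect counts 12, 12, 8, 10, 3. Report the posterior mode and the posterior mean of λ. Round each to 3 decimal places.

Σ counts = 45. Posterior: Gamma(shape = 2.5+45 = 47.5, rate = 2.1+5 = 7.1).
Mode = (α−1)/β = 46.5/7.1 = 6.549.
Mean = α/β = 47.5/7.1 = 6.690.
The mean is pulled above the mode by the posterior's right skew.

λ_MAP = 6.549, E[λ|data] = 6.690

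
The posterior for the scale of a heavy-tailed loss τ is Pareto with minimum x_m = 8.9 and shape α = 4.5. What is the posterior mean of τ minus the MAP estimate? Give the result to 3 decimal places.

The Pareto density is strictly decreasing on [x_m, ∞), so the mode is x_m = 8.900.
Mean = α·x_m/(α−1) = 4.5·8.9/3.5 = 11.443.
Difference = 11.443 − 8.900 = 2.543.

2.543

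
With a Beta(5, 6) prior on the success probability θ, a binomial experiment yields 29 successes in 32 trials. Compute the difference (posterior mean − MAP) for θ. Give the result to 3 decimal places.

Posterior: Beta(5+29, 6+3) = Beta(34, 9).
Mode = (34−1)/(34+9−2) = 33/41 = 0.805.
Mean = 34/(34+9) = 34/43 = 0.791.
Difference = 0.791 − 0.805 = -0.014.

-0.014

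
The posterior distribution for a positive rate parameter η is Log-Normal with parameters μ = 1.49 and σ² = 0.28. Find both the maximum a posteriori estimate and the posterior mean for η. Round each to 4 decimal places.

MAP = 3.3535, posterior mean = 5.1039

Mode = exp(μ − σ²) = exp(1.21) = 3.3535.
Mean = exp(μ + σ²/2) = exp(1.630) = 5.1039.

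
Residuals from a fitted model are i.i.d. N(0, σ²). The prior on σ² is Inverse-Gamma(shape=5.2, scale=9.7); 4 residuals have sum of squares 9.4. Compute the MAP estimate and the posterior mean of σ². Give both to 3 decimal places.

MAP = 1.756, posterior mean = 2.323

Posterior: Inverse-Gamma(shape = 5.2+4/2 = 7.2, scale = 9.7+9.4/2 = 14.4).
Mode = β/(α+1) = 14.4/8.2 = 1.756.
Mean = β/(α−1) = 14.4/6.2 = 2.323.
Right-skewed posterior ⇒ mode < mean.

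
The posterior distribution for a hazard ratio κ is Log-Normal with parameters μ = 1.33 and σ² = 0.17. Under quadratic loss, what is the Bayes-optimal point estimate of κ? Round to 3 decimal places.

4.116

Mode = exp(μ − σ²) = exp(1.16) = 3.190.
Mean = exp(μ + σ²/2) = exp(1.415) = 4.116.
Quadratic loss ⇒ the optimal estimator is the posterior mean.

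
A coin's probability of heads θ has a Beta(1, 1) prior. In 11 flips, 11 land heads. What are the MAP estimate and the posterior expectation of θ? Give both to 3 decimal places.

MAP: 1.000. Posterior mean: 0.923.

Posterior: Beta(1+11, 1+0) = Beta(12, 1).
Since β = 1 ≤ 1 and α > 1, the Beta density is monotone increasing on [0,1]; the mode is at 1.
Mean = 12/(12+1) = 0.923.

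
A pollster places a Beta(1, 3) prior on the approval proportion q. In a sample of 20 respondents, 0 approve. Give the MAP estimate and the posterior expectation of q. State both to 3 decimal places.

Posterior: Beta(1+0, 3+20) = Beta(1, 23).
Since α = 1 ≤ 1 and β > 1, the Beta density is monotone decreasing on [0,1]; the mode is at 0.
Mean = 1/(1+23) = 0.042.

q_MAP = 0.000, E[q|data] = 0.042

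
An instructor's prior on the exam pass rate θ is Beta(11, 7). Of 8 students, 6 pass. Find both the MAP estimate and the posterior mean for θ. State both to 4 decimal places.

Posterior: Beta(11+6, 7+2) = Beta(17, 9).
Mode = (17−1)/(17+9−2) = 16/24 = 0.6667.
Mean = 17/(17+9) = 17/26 = 0.6538.

MAP estimate = 0.6667, posterior mean = 0.6538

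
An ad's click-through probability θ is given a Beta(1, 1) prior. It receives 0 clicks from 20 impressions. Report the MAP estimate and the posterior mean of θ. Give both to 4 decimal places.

MAP = 0.0000; posterior mean = 0.0455

Posterior: Beta(1+0, 1+20) = Beta(1, 21).
Since α = 1 ≤ 1 and β > 1, the Beta density is monotone decreasing on [0,1]; the mode is at 0.
Mean = 1/(1+21) = 0.0455.
The mean is pulled above the mode by the posterior's right skew.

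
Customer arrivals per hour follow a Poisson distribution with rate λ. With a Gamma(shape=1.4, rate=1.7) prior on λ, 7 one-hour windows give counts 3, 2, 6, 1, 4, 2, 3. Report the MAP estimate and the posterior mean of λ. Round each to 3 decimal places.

Σ counts = 21. Posterior: Gamma(shape = 1.4+21 = 22.4, rate = 1.7+7 = 8.7).
Mode = (α−1)/β = 21.4/8.7 = 2.460.
Mean = α/β = 22.4/8.7 = 2.575.

MAP: 2.460. Posterior mean: 2.575.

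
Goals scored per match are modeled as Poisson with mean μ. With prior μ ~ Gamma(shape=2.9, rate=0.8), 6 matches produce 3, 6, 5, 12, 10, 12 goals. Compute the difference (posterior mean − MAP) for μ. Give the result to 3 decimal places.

0.147

Σ counts = 48. Posterior: Gamma(shape = 2.9+48 = 50.9, rate = 0.8+6 = 6.8).
Mode = (α−1)/β = 49.9/6.8 = 7.338.
Mean = α/β = 50.9/6.8 = 7.485.
Difference = 7.485 − 7.338 = 0.147.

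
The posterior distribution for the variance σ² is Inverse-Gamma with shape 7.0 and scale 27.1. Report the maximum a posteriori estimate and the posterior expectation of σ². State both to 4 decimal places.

Mode = β/(α+1) = 27.1/8.0 = 3.3875.
Mean = β/(α−1) = 27.1/6.0 = 4.5167.

MAP: 3.3875. Posterior mean: 4.5167.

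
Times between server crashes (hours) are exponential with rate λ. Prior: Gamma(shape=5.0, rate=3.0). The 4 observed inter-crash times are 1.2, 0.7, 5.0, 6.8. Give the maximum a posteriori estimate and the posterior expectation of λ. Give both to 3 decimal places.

Σ times = 13.7. Posterior: Gamma(shape = 5.0+4 = 9.0, rate = 3.0+13.7 = 16.7).
Mode = (α−1)/β = 8.0/16.7 = 0.479.
Mean = α/β = 9.0/16.7 = 0.539.
Mean > mode: the posterior has a right tail.

MAP = 0.479; posterior mean = 0.539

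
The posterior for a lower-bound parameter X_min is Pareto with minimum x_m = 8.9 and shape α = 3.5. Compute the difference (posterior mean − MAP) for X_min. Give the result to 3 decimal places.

3.560

The Pareto density is strictly decreasing on [x_m, ∞), so the mode is x_m = 8.900.
Mean = α·x_m/(α−1) = 3.5·8.9/2.5 = 12.460.
Difference = 12.460 − 8.900 = 3.560.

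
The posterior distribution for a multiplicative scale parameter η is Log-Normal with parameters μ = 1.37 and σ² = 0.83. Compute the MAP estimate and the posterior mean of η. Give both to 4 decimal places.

η_MAP = 1.7160, E[η|data] = 5.9596

Mode = exp(μ − σ²) = exp(0.54) = 1.7160.
Mean = exp(μ + σ²/2) = exp(1.785) = 5.9596.
The posterior is right-skewed, so the mean exceeds the mode.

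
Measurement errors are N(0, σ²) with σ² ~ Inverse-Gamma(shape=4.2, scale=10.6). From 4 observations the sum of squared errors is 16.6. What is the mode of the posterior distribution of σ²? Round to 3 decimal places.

2.625

Posterior: Inverse-Gamma(shape = 4.2+4/2 = 6.2, scale = 10.6+16.6/2 = 18.9).
Mode = β/(α+1) = 18.9/7.2 = 2.625.
Mean = β/(α−1) = 18.9/5.2 = 3.635.
This is the posterior mode — the MAP estimate.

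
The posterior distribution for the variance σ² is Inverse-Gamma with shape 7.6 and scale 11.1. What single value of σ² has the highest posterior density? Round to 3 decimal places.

1.291

Mode = β/(α+1) = 11.1/8.6 = 1.291.
Mean = β/(α−1) = 11.1/6.6 = 1.682.
This is the posterior mode — the MAP estimate.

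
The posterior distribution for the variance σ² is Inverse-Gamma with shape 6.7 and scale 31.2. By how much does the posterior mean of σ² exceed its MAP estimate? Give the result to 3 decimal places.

Mode = β/(α+1) = 31.2/7.7 = 4.052.
Mean = β/(α−1) = 31.2/5.7 = 5.474.
Difference = 5.474 − 4.052 = 1.422.
Right-skewed posterior ⇒ mode < mean.

1.422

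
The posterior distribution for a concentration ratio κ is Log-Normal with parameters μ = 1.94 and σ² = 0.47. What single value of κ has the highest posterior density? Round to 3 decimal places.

Mode = exp(μ − σ²) = exp(1.47) = 4.349.
Mean = exp(μ + σ²/2) = exp(2.175) = 8.802.
This is the posterior mode — the MAP estimate.

4.349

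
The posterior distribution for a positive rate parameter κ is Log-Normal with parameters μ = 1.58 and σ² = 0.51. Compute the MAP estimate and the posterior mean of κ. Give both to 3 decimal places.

Mode = exp(μ − σ²) = exp(1.07) = 2.915.
Mean = exp(μ + σ²/2) = exp(1.835) = 6.265.

κ_MAP = 2.915, E[κ|data] = 6.265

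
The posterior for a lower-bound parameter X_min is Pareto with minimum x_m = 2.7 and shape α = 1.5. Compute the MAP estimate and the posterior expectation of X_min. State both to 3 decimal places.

The Pareto density is strictly decreasing on [x_m, ∞), so the mode is x_m = 2.700.
Mean = α·x_m/(α−1) = 1.5·2.7/0.5 = 8.100.
The posterior is right-skewed, so the mean exceeds the mode.

MAP = 2.700, posterior mean = 8.100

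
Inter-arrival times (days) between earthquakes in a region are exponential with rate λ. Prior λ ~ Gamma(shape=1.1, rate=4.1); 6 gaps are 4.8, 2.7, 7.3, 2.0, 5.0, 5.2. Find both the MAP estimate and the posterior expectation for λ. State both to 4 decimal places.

Σ times = 27.0. Posterior: Gamma(shape = 1.1+6 = 7.1, rate = 4.1+27.0 = 31.1).
Mode = (α−1)/β = 6.1/31.1 = 0.1961.
Mean = α/β = 7.1/31.1 = 0.2283.
Right-skewed posterior ⇒ mode < mean.

λ_MAP = 0.1961, E[λ|data] = 0.2283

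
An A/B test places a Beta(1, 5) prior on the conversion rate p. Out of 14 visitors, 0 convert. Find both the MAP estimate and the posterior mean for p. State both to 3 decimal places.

Posterior: Beta(1+0, 5+14) = Beta(1, 19).
Since α = 1 ≤ 1 and β > 1, the Beta density is monotone decreasing on [0,1]; the mode is at 0.
Mean = 1/(1+19) = 0.050.

MAP estimate = 0.000, posterior mean = 0.050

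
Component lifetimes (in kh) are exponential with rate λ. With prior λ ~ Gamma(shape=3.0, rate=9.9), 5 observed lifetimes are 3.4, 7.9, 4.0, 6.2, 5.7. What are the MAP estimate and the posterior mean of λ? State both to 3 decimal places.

MAP estimate = 0.189, posterior mean = 0.216

Σ times = 27.2. Posterior: Gamma(shape = 3.0+5 = 8.0, rate = 9.9+27.2 = 37.1).
Mode = (α−1)/β = 7.0/37.1 = 0.189.
Mean = α/β = 8.0/37.1 = 0.216.
Right-skewed posterior ⇒ mode < mean.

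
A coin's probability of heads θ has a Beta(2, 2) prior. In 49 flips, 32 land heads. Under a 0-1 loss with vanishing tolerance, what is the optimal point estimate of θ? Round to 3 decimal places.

0.647

Posterior: Beta(2+32, 2+17) = Beta(34, 19).
Mode = (34−1)/(34+19−2) = 33/51 = 0.647.
Mean = 34/(34+19) = 34/53 = 0.642.
This is the posterior mode — the MAP estimate.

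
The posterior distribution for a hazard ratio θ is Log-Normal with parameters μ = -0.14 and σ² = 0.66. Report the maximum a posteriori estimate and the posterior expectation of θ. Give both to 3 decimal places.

Mode = exp(μ − σ²) = exp(-0.80) = 0.449.
Mean = exp(μ + σ²/2) = exp(0.190) = 1.209.
The mean is pulled above the mode by the posterior's right skew.

θ_MAP = 0.449, E[θ|data] = 1.209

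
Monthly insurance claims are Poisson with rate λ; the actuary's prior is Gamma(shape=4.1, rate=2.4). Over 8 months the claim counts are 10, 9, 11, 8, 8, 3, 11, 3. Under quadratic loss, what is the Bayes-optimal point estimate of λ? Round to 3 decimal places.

Σ counts = 63. Posterior: Gamma(shape = 4.1+63 = 67.1, rate = 2.4+8 = 10.4).
Mode = (α−1)/β = 66.1/10.4 = 6.356.
Mean = α/β = 67.1/10.4 = 6.452.
Quadratic loss ⇒ the optimal estimator is the posterior mean.

6.452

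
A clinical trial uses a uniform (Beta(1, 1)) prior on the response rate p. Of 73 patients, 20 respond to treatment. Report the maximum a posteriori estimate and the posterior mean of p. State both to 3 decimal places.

Posterior: Beta(1+20, 1+53) = Beta(21, 54).
Mode = (21−1)/(21+54−2) = 20/73 = 0.274.
With a flat prior the MAP equals the MLE, 20/73.
Mean = 21/(21+54) = 21/75 = 0.280.
Mean > mode: the posterior has a right tail.

maximum a posteriori estimate = 0.274, posterior mean = 0.280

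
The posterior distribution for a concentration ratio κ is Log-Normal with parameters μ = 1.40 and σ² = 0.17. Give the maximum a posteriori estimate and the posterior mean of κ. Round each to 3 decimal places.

Mode = exp(μ − σ²) = exp(1.23) = 3.421.
Mean = exp(μ + σ²/2) = exp(1.485) = 4.415.
Right-skewed posterior ⇒ mode < mean.

MAP = 3.421; posterior mean = 4.415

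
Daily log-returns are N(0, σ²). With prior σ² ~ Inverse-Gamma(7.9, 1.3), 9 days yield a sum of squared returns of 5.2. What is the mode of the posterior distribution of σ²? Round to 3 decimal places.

Posterior: Inverse-Gamma(shape = 7.9+9/2 = 12.4, scale = 1.3+5.2/2 = 3.9).
Mode = β/(α+1) = 3.9/13.4 = 0.291.
Mean = β/(α−1) = 3.9/11.4 = 0.342.
This is the posterior mode — the MAP estimate.

0.291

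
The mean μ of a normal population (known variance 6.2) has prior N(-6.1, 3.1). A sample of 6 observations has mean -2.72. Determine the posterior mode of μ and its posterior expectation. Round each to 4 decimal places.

Posterior for μ is Normal. Precision-weighted mean: (1/3.1·-6.1 + 6/6.2·-2.72) / (1/3.1 + 6/6.2) = -3.5650.
A Normal posterior is symmetric, so mode = mean.

μ_MAP = -3.5650, E[μ|data] = -3.5650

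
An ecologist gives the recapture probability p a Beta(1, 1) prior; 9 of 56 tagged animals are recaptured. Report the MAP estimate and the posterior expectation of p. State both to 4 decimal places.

Posterior: Beta(1+9, 1+47) = Beta(10, 48).
Mode = (10−1)/(10+48−2) = 9/56 = 0.1607.
Mean = 10/(10+48) = 10/58 = 0.1724.

MAP = 0.1607; posterior mean = 0.1724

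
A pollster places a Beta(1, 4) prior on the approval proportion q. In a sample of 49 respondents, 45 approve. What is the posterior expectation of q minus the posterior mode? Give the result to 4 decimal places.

Posterior: Beta(1+45, 4+4) = Beta(46, 8).
Mode = (46−1)/(46+8−2) = 45/52 = 0.8654.
Mean = 46/(46+8) = 46/54 = 0.8519.
Difference = 0.8519 − 0.8654 = -0.0135.

-0.0135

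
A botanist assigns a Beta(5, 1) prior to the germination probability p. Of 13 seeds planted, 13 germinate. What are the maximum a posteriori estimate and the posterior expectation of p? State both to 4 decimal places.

maximum a posteriori estimate = 1.0000, posterior expectation = 0.9474

Posterior: Beta(5+13, 1+0) = Beta(18, 1).
Since β = 1 ≤ 1 and α > 1, the Beta density is monotone increasing on [0,1]; the mode is at 1.
Mean = 18/(18+1) = 0.9474.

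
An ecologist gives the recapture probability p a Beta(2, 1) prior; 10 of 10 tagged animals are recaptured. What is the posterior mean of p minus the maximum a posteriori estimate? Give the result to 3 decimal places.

Posterior: Beta(2+10, 1+0) = Beta(12, 1).
Since β = 1 ≤ 1 and α > 1, the Beta density is monotone increasing on [0,1]; the mode is at 1.
Mean = 12/(12+1) = 0.923.
Difference = 0.923 − 1.000 = -0.077.

-0.077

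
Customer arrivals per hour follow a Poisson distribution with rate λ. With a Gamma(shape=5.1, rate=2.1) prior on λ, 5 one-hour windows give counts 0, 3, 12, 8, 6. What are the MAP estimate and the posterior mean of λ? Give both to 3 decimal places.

λ_MAP = 4.662, E[λ|data] = 4.803

Σ counts = 29. Posterior: Gamma(shape = 5.1+29 = 34.1, rate = 2.1+5 = 7.1).
Mode = (α−1)/β = 33.1/7.1 = 4.662.
Mean = α/β = 34.1/7.1 = 4.803.
Mean > mode: the posterior has a right tail.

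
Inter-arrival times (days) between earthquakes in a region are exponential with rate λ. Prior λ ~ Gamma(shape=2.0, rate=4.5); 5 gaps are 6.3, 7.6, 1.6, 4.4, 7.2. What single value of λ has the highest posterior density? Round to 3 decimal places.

0.190

Σ times = 27.1. Posterior: Gamma(shape = 2.0+5 = 7.0, rate = 4.5+27.1 = 31.6).
Mode = (α−1)/β = 6.0/31.6 = 0.190.
Mean = α/β = 7.0/31.6 = 0.222.
This is the posterior mode — the MAP estimate.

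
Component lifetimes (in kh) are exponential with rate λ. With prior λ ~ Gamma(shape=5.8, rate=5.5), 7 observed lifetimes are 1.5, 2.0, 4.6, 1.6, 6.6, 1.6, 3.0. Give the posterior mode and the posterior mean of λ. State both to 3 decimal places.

posterior mode = 0.447, posterior mean = 0.485

Σ times = 20.9. Posterior: Gamma(shape = 5.8+7 = 12.8, rate = 5.5+20.9 = 26.4).
Mode = (α−1)/β = 11.8/26.4 = 0.447.
Mean = α/β = 12.8/26.4 = 0.485.
The posterior is right-skewed, so the mean exceeds the mode.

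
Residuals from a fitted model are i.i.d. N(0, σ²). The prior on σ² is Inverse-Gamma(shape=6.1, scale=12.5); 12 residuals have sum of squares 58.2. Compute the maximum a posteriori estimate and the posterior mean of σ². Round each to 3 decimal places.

MAP: 3.176. Posterior mean: 3.748.

Posterior: Inverse-Gamma(shape = 6.1+12/2 = 12.1, scale = 12.5+58.2/2 = 41.6).
Mode = β/(α+1) = 41.6/13.1 = 3.176.
Mean = β/(α−1) = 41.6/11.1 = 3.748.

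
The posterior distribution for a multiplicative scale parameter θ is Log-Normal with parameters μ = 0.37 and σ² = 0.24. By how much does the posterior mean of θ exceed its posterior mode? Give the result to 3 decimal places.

0.493

Mode = exp(μ − σ²) = exp(0.13) = 1.139.
Mean = exp(μ + σ²/2) = exp(0.490) = 1.632.
Difference = 1.632 − 1.139 = 0.493.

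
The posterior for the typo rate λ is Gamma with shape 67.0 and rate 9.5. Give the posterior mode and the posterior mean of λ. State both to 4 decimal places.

MAP = 6.9474, posterior mean = 7.0526

Mode = (α−1)/β = 66.0/9.5 = 6.9474.
Mean = α/β = 67.0/9.5 = 7.0526.
Mean > mode: the posterior has a right tail.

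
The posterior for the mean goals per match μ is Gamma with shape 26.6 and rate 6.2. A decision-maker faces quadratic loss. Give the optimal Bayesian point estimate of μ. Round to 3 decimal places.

4.290

Mode = (α−1)/β = 25.6/6.2 = 4.129.
Mean = α/β = 26.6/6.2 = 4.290.
Quadratic loss ⇒ the optimal estimator is the posterior mean.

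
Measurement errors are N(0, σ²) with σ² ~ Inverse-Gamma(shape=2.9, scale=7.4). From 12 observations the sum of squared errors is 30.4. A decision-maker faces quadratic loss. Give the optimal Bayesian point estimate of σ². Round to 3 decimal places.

2.861

Posterior: Inverse-Gamma(shape = 2.9+12/2 = 8.9, scale = 7.4+30.4/2 = 22.6).
Mode = β/(α+1) = 22.6/9.9 = 2.283.
Mean = β/(α−1) = 22.6/7.9 = 2.861.
Quadratic loss ⇒ the optimal estimator is the posterior mean.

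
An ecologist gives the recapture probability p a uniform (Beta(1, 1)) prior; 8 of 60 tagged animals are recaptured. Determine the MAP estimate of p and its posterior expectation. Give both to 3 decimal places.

Posterior: Beta(1+8, 1+52) = Beta(9, 53).
Mode = (9−1)/(9+53−2) = 8/60 = 0.133.
With a flat prior the MAP equals the MLE, 8/60.
Mean = 9/(9+53) = 9/62 = 0.145.
Mean > mode: the posterior has a right tail.

MAP = 0.133; posterior mean = 0.145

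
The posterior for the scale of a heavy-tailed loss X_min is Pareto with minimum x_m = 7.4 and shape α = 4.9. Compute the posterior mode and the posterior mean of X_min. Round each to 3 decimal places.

MAP: 7.400. Posterior mean: 9.297.

The Pareto density is strictly decreasing on [x_m, ∞), so the mode is x_m = 7.400.
Mean = α·x_m/(α−1) = 4.9·7.4/3.9 = 9.297.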